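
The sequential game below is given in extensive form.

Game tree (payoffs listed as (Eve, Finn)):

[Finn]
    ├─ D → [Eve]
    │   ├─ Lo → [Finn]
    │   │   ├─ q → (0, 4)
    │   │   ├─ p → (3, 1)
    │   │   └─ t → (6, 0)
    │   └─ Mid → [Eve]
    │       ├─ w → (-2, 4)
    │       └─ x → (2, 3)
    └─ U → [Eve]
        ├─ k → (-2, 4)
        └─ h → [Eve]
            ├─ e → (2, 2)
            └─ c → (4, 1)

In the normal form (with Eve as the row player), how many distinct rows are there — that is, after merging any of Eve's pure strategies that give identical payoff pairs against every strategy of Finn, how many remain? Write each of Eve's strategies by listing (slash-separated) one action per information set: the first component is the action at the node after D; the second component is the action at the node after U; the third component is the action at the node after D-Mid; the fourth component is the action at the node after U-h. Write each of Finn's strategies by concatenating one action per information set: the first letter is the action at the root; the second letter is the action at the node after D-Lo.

9

Eve has 16 pure strategies: Lo/k/w/e, Lo/k/w/c, Lo/k/x/e, Lo/k/x/c, Lo/h/w/e, Lo/h/w/c, Lo/h/x/e, Lo/h/x/c, Mid/k/w/e, Mid/k/w/c, Mid/k/x/e, Mid/k/x/c, Mid/h/w/e, Mid/h/w/c, Mid/h/x/e, Mid/h/x/c. Columns: Dq, Dp, Dt, Uq, Up, Ut.
{Lo/k/w/e, Lo/k/w/c, Lo/k/x/e, Lo/k/x/c} → row (0,4) (3,1) (6,0) (-2,4) (-2,4) (-2,4)
{Lo/h/w/e, Lo/h/x/e} → row (0,4) (3,1) (6,0) (2,2) (2,2) (2,2)
{Lo/h/w/c, Lo/h/x/c} → row (0,4) (3,1) (6,0) (4,1) (4,1) (4,1)
{Mid/k/w/e, Mid/k/w/c} → row (-2,4) (-2,4) (-2,4) (-2,4) (-2,4) (-2,4)
{Mid/k/x/e, Mid/k/x/c} → row (2,3) (2,3) (2,3) (-2,4) (-2,4) (-2,4)
{Mid/h/w/e} → row (-2,4) (-2,4) (-2,4) (2,2) (2,2) (2,2)
{Mid/h/w/c} → row (-2,4) (-2,4) (-2,4) (4,1) (4,1) (4,1)
{Mid/h/x/e} → row (2,3) (2,3) (2,3) (2,2) (2,2) (2,2)
{Mid/h/x/c} → row (2,3) (2,3) (2,3) (4,1) (4,1) (4,1)
That's 9 distinct rows out of 16 strategies.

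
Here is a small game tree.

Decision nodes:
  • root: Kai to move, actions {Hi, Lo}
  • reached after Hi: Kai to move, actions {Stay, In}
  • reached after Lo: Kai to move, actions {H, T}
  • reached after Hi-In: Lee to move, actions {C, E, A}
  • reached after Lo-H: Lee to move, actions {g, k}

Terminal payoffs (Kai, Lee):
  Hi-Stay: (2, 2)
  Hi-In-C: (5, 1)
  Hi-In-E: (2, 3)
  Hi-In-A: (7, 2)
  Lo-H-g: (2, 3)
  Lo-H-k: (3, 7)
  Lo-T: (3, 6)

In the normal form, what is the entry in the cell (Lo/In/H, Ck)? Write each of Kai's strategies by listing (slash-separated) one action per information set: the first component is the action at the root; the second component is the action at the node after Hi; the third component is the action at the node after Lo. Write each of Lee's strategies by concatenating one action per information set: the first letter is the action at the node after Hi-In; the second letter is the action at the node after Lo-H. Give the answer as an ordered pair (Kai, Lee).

(3, 7)

Trace the play path from the root:
  Kai plays Lo
  Kai plays H at [Lo]
  Lee plays k at [Lo-H]
→ terminal payoff (3, 7).
(Kai's choice at the node after Hi is never reached on this path, so it doesn't affect the outcome.)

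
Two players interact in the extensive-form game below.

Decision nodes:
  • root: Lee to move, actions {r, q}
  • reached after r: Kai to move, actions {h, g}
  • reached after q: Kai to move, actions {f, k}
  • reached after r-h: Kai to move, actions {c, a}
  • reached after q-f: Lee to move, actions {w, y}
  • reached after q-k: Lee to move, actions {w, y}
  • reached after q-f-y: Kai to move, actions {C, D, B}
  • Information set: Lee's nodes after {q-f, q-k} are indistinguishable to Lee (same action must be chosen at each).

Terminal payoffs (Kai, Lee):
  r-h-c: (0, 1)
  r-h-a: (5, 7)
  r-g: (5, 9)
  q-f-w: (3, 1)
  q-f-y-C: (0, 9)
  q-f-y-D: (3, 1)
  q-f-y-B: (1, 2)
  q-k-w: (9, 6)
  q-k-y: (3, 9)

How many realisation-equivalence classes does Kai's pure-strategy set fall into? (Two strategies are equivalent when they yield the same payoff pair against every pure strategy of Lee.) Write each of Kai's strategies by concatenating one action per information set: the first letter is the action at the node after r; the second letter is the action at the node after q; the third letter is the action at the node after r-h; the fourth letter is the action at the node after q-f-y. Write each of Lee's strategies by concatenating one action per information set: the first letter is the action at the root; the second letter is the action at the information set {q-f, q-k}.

Kai has 24 pure strategies: hfcC, hfcD, hfcB, hfaC, hfaD, hfaB, hkcC, hkcD, hkcB, hkaC, hkaD, hkaB, gfcC, gfcD, gfcB, gfaC, gfaD, gfaB, gkcC, gkcD, gkcB, gkaC, gkaD, gkaB. Columns: rw, ry, qw, qy.
{hfcC} → row (0,1) (0,1) (3,1) (0,9)
{hfcD} → row (0,1) (0,1) (3,1) (3,1)
{hfcB} → row (0,1) (0,1) (3,1) (1,2)
{hfaC} → row (5,7) (5,7) (3,1) (0,9)
{hfaD} → row (5,7) (5,7) (3,1) (3,1)
{hfaB} → row (5,7) (5,7) (3,1) (1,2)
{hkcC, hkcD, hkcB} → row (0,1) (0,1) (9,6) (3,9)
{hkaC, hkaD, hkaB} → row (5,7) (5,7) (9,6) (3,9)
{gfcC, gfaC} → row (5,9) (5,9) (3,1) (0,9)
{gfcD, gfaD} → row (5,9) (5,9) (3,1) (3,1)
{gfcB, gfaB} → row (5,9) (5,9) (3,1) (1,2)
{gkcC, gkcD, gkcB, gkaC, gkaD, gkaB} → row (5,9) (5,9) (9,6) (3,9)
That's 12 distinct rows out of 24 strategies.

12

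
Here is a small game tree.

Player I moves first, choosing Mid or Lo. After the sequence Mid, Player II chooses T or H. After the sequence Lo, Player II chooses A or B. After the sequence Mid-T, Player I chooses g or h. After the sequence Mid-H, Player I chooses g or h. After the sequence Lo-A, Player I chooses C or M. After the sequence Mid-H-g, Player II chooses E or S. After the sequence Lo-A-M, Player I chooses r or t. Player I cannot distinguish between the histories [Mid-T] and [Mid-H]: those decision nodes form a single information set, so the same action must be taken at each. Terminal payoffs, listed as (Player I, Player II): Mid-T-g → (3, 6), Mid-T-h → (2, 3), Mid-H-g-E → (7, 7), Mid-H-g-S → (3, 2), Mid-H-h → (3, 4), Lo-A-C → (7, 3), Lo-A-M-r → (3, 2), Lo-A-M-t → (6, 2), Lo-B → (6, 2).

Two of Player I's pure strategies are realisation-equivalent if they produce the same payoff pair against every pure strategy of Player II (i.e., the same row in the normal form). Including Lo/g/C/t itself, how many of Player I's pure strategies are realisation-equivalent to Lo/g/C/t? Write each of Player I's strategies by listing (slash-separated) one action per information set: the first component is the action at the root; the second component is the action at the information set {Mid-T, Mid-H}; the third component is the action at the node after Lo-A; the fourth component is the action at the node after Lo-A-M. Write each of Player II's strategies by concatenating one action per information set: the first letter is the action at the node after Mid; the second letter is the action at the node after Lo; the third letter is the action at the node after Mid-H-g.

Row for Lo/g/C/t (columns TAE, TAS, TBE, TBS, HAE, HAS, HBE, HBS): (7,3) (7,3) (6,2) (6,2) (7,3) (7,3) (6,2) (6,2).
Under Lo/g/C/t, Player I's choice at the information set {Mid-T, Mid-H} and at the node after Lo-A-M can never be reached regardless of what Player II does, so varying those choices leaves every outcome unchanged.
Holding the reachable choices fixed and varying the unreachable ones freely already gives 2 × 2 = 4 equivalent strategies.
No other strategy reproduces this row, so those 4 are the full class: Lo/g/C/r, Lo/g/C/t, Lo/h/C/r, Lo/h/C/t.

4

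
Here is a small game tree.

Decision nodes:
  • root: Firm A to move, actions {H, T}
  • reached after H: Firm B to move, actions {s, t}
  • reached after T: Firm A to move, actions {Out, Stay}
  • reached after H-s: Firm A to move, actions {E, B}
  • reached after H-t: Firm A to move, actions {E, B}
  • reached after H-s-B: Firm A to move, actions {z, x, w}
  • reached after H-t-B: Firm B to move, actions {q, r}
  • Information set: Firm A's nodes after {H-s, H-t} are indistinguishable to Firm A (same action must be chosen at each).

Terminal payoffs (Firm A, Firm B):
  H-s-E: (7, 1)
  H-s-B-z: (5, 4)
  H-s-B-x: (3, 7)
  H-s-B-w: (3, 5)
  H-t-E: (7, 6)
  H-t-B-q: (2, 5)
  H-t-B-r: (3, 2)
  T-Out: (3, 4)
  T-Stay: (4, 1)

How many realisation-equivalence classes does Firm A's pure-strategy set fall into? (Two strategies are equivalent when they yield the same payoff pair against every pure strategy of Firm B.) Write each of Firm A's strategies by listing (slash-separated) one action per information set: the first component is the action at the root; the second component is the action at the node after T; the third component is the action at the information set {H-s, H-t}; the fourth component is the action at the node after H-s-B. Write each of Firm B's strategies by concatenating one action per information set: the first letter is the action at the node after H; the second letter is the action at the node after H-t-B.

6

Firm A has 24 pure strategies: H/Out/E/z, H/Out/E/x, H/Out/E/w, H/Out/B/z, H/Out/B/x, H/Out/B/w, H/Stay/E/z, H/Stay/E/x, H/Stay/E/w, H/Stay/B/z, H/Stay/B/x, H/Stay/B/w, T/Out/E/z, T/Out/E/x, T/Out/E/w, T/Out/B/z, T/Out/B/x, T/Out/B/w, T/Stay/E/z, T/Stay/E/x, T/Stay/E/w, T/Stay/B/z, T/Stay/B/x, T/Stay/B/w. Columns: sq, sr, tq, tr.
{H/Out/E/z, H/Out/E/x, H/Out/E/w, H/Stay/E/z, H/Stay/E/x, H/Stay/E/w} → row (7,1) (7,1) (7,6) (7,6)
{H/Out/B/z, H/Stay/B/z} → row (5,4) (5,4) (2,5) (3,2)
{H/Out/B/x, H/Stay/B/x} → row (3,7) (3,7) (2,5) (3,2)
{H/Out/B/w, H/Stay/B/w} → row (3,5) (3,5) (2,5) (3,2)
{T/Out/E/z, T/Out/E/x, T/Out/E/w, T/Out/B/z, T/Out/B/x, T/Out/B/w} → row (3,4) (3,4) (3,4) (3,4)
{T/Stay/E/z, T/Stay/E/x, T/Stay/E/w, T/Stay/B/z, T/Stay/B/x, T/Stay/B/w} → row (4,1) (4,1) (4,1) (4,1)
That's 6 distinct rows out of 24 strategies.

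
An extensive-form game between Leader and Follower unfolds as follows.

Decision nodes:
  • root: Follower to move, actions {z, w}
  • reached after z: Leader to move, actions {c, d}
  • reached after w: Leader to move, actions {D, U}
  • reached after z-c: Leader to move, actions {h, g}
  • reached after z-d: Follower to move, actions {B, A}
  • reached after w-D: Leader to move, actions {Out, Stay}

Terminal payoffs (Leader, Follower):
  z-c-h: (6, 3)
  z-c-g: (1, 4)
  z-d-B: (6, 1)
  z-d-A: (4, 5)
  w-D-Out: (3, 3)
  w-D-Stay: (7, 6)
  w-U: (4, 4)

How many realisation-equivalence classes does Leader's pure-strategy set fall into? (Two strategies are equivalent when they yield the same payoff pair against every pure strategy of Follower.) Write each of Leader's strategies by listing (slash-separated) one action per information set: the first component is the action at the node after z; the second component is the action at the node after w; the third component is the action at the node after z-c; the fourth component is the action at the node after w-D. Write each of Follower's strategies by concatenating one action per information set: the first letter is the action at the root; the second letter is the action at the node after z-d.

9

Leader has 16 pure strategies: c/D/h/Out, c/D/h/Stay, c/D/g/Out, c/D/g/Stay, c/U/h/Out, c/U/h/Stay, c/U/g/Out, c/U/g/Stay, d/D/h/Out, d/D/h/Stay, d/D/g/Out, d/D/g/Stay, d/U/h/Out, d/U/h/Stay, d/U/g/Out, d/U/g/Stay. Columns: zB, zA, wB, wA.
{c/D/h/Out} → row (6,3) (6,3) (3,3) (3,3)
{c/D/h/Stay} → row (6,3) (6,3) (7,6) (7,6)
{c/D/g/Out} → row (1,4) (1,4) (3,3) (3,3)
{c/D/g/Stay} → row (1,4) (1,4) (7,6) (7,6)
{c/U/h/Out, c/U/h/Stay} → row (6,3) (6,3) (4,4) (4,4)
{c/U/g/Out, c/U/g/Stay} → row (1,4) (1,4) (4,4) (4,4)
{d/D/h/Out, d/D/g/Out} → row (6,1) (4,5) (3,3) (3,3)
{d/D/h/Stay, d/D/g/Stay} → row (6,1) (4,5) (7,6) (7,6)
{d/U/h/Out, d/U/h/Stay, d/U/g/Out, d/U/g/Stay} → row (6,1) (4,5) (4,4) (4,4)
That's 9 distinct rows out of 16 strategies.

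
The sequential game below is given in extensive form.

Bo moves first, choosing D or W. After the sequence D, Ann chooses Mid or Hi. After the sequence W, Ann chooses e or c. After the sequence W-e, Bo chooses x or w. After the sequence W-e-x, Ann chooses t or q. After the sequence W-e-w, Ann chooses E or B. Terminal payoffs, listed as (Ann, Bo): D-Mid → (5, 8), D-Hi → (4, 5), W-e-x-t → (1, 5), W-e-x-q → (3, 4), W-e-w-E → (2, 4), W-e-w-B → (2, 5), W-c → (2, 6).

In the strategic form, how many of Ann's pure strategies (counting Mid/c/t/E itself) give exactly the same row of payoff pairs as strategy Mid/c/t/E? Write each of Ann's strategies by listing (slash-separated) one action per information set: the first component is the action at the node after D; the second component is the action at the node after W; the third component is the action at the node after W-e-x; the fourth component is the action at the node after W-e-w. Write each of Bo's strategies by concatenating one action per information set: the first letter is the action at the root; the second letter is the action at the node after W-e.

Row for Mid/c/t/E (columns Dx, Dw, Wx, Ww): (5,8) (5,8) (2,6) (2,6).
Under Mid/c/t/E, Ann's choice at the node after W-e-x and at the node after W-e-w can never be reached regardless of what Bo does, so varying those choices leaves every outcome unchanged.
Holding the reachable choices fixed and varying the unreachable ones freely already gives 2 × 2 = 4 equivalent strategies.
No other strategy reproduces this row, so those 4 are the full class: Mid/c/t/E, Mid/c/t/B, Mid/c/q/E, Mid/c/q/B.

4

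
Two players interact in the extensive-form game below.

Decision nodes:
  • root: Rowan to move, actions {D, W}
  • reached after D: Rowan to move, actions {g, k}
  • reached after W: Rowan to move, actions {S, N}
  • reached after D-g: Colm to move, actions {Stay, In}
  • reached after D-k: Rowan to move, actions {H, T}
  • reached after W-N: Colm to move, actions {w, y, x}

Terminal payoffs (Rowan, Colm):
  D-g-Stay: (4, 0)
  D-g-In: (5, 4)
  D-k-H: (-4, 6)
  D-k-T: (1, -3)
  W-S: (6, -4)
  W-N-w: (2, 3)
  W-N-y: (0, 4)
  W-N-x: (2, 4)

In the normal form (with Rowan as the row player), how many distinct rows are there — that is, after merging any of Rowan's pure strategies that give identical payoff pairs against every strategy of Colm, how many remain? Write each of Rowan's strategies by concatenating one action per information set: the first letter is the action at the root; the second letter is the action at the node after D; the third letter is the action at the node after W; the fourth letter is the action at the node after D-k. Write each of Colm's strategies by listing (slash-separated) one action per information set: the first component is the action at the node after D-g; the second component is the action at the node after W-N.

5

Rowan has 16 pure strategies: DgSH, DgST, DgNH, DgNT, DkSH, DkST, DkNH, DkNT, WgSH, WgST, WgNH, WgNT, WkSH, WkST, WkNH, WkNT. Columns: Stay/w, Stay/y, Stay/x, In/w, In/y, In/x.
{DgSH, DgST, DgNH, DgNT} → row (4,0) (4,0) (4,0) (5,4) (5,4) (5,4)
{DkSH, DkNH} → row (-4,6) (-4,6) (-4,6) (-4,6) (-4,6) (-4,6)
{DkST, DkNT} → row (1,-3) (1,-3) (1,-3) (1,-3) (1,-3) (1,-3)
{WgSH, WgST, WkSH, WkST} → row (6,-4) (6,-4) (6,-4) (6,-4) (6,-4) (6,-4)
{WgNH, WgNT, WkNH, WkNT} → row (2,3) (0,4) (2,4) (2,3) (0,4) (2,4)
That's 5 distinct rows out of 16 strategies.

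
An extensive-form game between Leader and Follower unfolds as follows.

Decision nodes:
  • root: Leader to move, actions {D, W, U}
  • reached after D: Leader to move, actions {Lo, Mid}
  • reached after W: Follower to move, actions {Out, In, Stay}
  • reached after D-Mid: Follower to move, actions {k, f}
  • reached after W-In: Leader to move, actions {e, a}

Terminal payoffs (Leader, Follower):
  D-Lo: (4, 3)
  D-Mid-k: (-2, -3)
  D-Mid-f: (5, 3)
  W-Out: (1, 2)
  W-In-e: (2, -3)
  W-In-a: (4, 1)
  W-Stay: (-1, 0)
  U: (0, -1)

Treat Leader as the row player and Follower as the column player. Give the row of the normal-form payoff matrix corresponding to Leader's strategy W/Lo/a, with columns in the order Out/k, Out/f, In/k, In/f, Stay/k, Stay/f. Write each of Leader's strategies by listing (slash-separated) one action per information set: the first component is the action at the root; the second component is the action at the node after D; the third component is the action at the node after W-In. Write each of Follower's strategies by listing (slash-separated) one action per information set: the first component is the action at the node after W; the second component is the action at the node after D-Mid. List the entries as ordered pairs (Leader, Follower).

vs Out/k: Leader plays W → Follower plays Out at [W] → (1, 2)
vs Out/f: Leader plays W → Follower plays Out at [W] → (1, 2)
vs In/k: Leader plays W → Follower plays In at [W] → Leader plays a at [W-In] → (4, 1)
vs In/f: Leader plays W → Follower plays In at [W] → Leader plays a at [W-In] → (4, 1)
vs Stay/k: Leader plays W → Follower plays Stay at [W] → (-1, 0)
vs Stay/f: Leader plays W → Follower plays Stay at [W] → (-1, 0)

(1,2) (1,2) (4,1) (4,1) (-1,0) (-1,0)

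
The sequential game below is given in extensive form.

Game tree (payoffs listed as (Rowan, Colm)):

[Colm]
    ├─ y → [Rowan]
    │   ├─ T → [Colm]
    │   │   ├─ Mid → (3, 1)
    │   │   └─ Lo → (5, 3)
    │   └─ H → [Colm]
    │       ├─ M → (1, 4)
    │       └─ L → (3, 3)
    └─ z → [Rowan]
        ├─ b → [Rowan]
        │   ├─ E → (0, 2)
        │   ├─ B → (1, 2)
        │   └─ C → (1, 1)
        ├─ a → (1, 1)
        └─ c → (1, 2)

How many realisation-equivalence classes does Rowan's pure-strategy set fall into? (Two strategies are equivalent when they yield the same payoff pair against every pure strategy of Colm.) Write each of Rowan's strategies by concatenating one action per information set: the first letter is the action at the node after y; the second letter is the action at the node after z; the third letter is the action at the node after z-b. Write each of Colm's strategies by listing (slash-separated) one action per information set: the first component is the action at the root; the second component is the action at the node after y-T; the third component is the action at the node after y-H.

6

Rowan has 18 pure strategies: TbE, TbB, TbC, TaE, TaB, TaC, TcE, TcB, TcC, HbE, HbB, HbC, HaE, HaB, HaC, HcE, HcB, HcC. Columns: y/Mid/M, y/Mid/L, y/Lo/M, y/Lo/L, z/Mid/M, z/Mid/L, z/Lo/M, z/Lo/L.
{TbE} → row (3,1) (3,1) (5,3) (5,3) (0,2) (0,2) (0,2) (0,2)
{TbB, TcE, TcB, TcC} → row (3,1) (3,1) (5,3) (5,3) (1,2) (1,2) (1,2) (1,2)
{TbC, TaE, TaB, TaC} → row (3,1) (3,1) (5,3) (5,3) (1,1) (1,1) (1,1) (1,1)
{HbE} → row (1,4) (3,3) (1,4) (3,3) (0,2) (0,2) (0,2) (0,2)
{HbB, HcE, HcB, HcC} → row (1,4) (3,3) (1,4) (3,3) (1,2) (1,2) (1,2) (1,2)
{HbC, HaE, HaB, HaC} → row (1,4) (3,3) (1,4) (3,3) (1,1) (1,1) (1,1) (1,1)
That's 6 distinct rows out of 18 strategies.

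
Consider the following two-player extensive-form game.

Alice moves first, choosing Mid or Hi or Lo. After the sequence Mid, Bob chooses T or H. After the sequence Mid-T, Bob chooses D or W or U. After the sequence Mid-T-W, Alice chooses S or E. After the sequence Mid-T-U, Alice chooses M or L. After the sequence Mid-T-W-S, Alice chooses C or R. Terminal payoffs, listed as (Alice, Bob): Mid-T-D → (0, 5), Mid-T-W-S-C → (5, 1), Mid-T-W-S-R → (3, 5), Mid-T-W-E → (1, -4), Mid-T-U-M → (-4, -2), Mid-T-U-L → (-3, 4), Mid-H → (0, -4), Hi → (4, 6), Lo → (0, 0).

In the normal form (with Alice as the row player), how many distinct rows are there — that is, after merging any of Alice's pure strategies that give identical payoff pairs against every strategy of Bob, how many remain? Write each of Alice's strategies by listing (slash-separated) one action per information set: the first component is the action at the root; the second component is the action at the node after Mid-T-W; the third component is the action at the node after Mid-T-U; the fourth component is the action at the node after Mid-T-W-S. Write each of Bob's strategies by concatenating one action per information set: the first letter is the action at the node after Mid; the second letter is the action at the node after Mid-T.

8

Alice has 24 pure strategies: Mid/S/M/C, Mid/S/M/R, Mid/S/L/C, Mid/S/L/R, Mid/E/M/C, Mid/E/M/R, Mid/E/L/C, Mid/E/L/R, Hi/S/M/C, Hi/S/M/R, Hi/S/L/C, Hi/S/L/R, Hi/E/M/C, Hi/E/M/R, Hi/E/L/C, Hi/E/L/R, Lo/S/M/C, Lo/S/M/R, Lo/S/L/C, Lo/S/L/R, Lo/E/M/C, Lo/E/M/R, Lo/E/L/C, Lo/E/L/R. Columns: TD, TW, TU, HD, HW, HU.
{Mid/S/M/C} → row (0,5) (5,1) (-4,-2) (0,-4) (0,-4) (0,-4)
{Mid/S/M/R} → row (0,5) (3,5) (-4,-2) (0,-4) (0,-4) (0,-4)
{Mid/S/L/C} → row (0,5) (5,1) (-3,4) (0,-4) (0,-4) (0,-4)
{Mid/S/L/R} → row (0,5) (3,5) (-3,4) (0,-4) (0,-4) (0,-4)
{Mid/E/M/C, Mid/E/M/R} → row (0,5) (1,-4) (-4,-2) (0,-4) (0,-4) (0,-4)
{Mid/E/L/C, Mid/E/L/R} → row (0,5) (1,-4) (-3,4) (0,-4) (0,-4) (0,-4)
{Hi/S/M/C, Hi/S/M/R, Hi/S/L/C, Hi/S/L/R, Hi/E/M/C, Hi/E/M/R, Hi/E/L/C, Hi/E/L/R} → row (4,6) (4,6) (4,6) (4,6) (4,6) (4,6)
{Lo/S/M/C, Lo/S/M/R, Lo/S/L/C, Lo/S/L/R, Lo/E/M/C, Lo/E/M/R, Lo/E/L/C, Lo/E/L/R} → row (0,0) (0,0) (0,0) (0,0) (0,0) (0,0)
That's 8 distinct rows out of 24 strategies.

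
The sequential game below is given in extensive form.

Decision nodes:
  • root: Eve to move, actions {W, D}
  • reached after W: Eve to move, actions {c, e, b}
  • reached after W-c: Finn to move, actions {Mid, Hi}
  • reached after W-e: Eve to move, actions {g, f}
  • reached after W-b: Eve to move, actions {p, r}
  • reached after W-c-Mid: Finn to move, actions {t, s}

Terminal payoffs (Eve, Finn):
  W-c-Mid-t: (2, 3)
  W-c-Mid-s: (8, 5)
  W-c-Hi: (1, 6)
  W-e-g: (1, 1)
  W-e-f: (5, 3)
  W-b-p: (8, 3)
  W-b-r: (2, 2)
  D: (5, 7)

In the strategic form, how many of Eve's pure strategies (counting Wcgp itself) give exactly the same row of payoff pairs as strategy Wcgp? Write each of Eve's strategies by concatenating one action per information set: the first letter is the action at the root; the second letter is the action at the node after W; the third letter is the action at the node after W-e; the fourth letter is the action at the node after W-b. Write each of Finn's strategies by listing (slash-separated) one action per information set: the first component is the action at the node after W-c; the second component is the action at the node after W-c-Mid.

Row for Wcgp (columns Mid/t, Mid/s, Hi/t, Hi/s): (2,3) (8,5) (1,6) (1,6).
Under Wcgp, Eve's choice at the node after W-e and at the node after W-b can never be reached regardless of what Finn does, so varying those choices leaves every outcome unchanged.
Holding the reachable choices fixed and varying the unreachable ones freely already gives 2 × 2 = 4 equivalent strategies.
No other strategy reproduces this row, so those 4 are the full class: Wcgp, Wcgr, Wcfp, Wcfr.

4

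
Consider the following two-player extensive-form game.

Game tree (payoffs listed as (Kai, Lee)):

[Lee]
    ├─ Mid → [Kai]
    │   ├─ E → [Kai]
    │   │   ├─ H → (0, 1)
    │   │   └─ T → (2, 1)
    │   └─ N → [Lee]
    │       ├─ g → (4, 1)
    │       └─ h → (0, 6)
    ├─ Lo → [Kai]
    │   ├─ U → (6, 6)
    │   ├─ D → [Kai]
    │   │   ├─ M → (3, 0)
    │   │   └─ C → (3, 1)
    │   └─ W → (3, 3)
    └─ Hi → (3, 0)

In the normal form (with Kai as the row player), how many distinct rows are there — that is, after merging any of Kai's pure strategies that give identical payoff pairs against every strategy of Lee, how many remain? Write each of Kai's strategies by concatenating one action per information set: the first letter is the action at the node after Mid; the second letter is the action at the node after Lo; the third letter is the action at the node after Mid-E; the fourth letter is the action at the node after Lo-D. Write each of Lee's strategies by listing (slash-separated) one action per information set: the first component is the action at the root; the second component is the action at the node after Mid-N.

Kai has 24 pure strategies: EUHM, EUHC, EUTM, EUTC, EDHM, EDHC, EDTM, EDTC, EWHM, EWHC, EWTM, EWTC, NUHM, NUHC, NUTM, NUTC, NDHM, NDHC, NDTM, NDTC, NWHM, NWHC, NWTM, NWTC. Columns: Mid/g, Mid/h, Lo/g, Lo/h, Hi/g, Hi/h.
{EUHM, EUHC} → row (0,1) (0,1) (6,6) (6,6) (3,0) (3,0)
{EUTM, EUTC} → row (2,1) (2,1) (6,6) (6,6) (3,0) (3,0)
{EDHM} → row (0,1) (0,1) (3,0) (3,0) (3,0) (3,0)
{EDHC} → row (0,1) (0,1) (3,1) (3,1) (3,0) (3,0)
{EDTM} → row (2,1) (2,1) (3,0) (3,0) (3,0) (3,0)
{EDTC} → row (2,1) (2,1) (3,1) (3,1) (3,0) (3,0)
{EWHM, EWHC} → row (0,1) (0,1) (3,3) (3,3) (3,0) (3,0)
{EWTM, EWTC} → row (2,1) (2,1) (3,3) (3,3) (3,0) (3,0)
{NUHM, NUHC, NUTM, NUTC} → row (4,1) (0,6) (6,6) (6,6) (3,0) (3,0)
{NDHM, NDTM} → row (4,1) (0,6) (3,0) (3,0) (3,0) (3,0)
{NDHC, NDTC} → row (4,1) (0,6) (3,1) (3,1) (3,0) (3,0)
{NWHM, NWHC, NWTM, NWTC} → row (4,1) (0,6) (3,3) (3,3) (3,0) (3,0)
That's 12 distinct rows out of 24 strategies.

12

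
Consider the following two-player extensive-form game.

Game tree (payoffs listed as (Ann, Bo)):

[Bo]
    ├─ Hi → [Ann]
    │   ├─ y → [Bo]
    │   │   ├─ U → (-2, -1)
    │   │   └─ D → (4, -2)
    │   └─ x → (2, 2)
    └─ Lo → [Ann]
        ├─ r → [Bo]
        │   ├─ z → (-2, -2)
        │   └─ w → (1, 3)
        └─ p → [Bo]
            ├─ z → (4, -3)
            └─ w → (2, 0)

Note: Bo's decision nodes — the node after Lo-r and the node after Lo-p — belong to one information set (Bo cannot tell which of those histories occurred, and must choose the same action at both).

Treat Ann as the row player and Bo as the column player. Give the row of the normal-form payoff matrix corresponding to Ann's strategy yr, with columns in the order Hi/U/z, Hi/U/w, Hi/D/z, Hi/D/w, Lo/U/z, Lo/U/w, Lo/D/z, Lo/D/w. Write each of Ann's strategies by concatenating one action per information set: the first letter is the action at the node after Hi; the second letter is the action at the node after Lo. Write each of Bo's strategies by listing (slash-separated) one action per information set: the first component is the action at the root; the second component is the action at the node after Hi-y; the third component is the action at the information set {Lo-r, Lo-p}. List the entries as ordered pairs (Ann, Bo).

(-2,-1) (-2,-1) (4,-2) (4,-2) (-2,-2) (1,3) (-2,-2) (1,3)

vs Hi/U/z: Bo plays Hi → Ann plays y at [Hi] → Bo plays U at [Hi-y] → (-2, -1)
vs Hi/U/w: Bo plays Hi → Ann plays y at [Hi] → Bo plays U at [Hi-y] → (-2, -1)
vs Hi/D/z: Bo plays Hi → Ann plays y at [Hi] → Bo plays D at [Hi-y] → (4, -2)
vs Hi/D/w: Bo plays Hi → Ann plays y at [Hi] → Bo plays D at [Hi-y] → (4, -2)
vs Lo/U/z: Bo plays Lo → Ann plays r at [Lo] → Bo plays z at [Lo-r] → (-2, -2)
vs Lo/U/w: Bo plays Lo → Ann plays r at [Lo] → Bo plays w at [Lo-r] → (1, 3)
vs Lo/D/z: Bo plays Lo → Ann plays r at [Lo] → Bo plays z at [Lo-r] → (-2, -2)
vs Lo/D/w: Bo plays Lo → Ann plays r at [Lo] → Bo plays w at [Lo-r] → (1, 3)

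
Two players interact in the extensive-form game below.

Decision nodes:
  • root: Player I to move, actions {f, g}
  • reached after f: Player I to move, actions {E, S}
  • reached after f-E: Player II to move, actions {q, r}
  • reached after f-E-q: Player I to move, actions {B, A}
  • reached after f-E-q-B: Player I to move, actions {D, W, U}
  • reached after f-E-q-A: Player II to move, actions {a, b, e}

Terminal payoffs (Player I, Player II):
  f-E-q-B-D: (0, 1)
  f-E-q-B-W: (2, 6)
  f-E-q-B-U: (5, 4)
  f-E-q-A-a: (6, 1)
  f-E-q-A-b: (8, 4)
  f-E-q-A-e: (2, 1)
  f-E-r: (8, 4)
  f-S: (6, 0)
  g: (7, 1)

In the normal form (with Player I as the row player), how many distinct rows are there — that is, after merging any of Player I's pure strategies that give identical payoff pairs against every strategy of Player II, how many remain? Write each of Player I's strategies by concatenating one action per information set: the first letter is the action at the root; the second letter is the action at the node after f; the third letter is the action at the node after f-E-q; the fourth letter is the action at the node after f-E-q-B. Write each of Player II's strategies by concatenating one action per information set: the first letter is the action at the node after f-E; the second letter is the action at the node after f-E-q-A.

6

Player I has 24 pure strategies: fEBD, fEBW, fEBU, fEAD, fEAW, fEAU, fSBD, fSBW, fSBU, fSAD, fSAW, fSAU, gEBD, gEBW, gEBU, gEAD, gEAW, gEAU, gSBD, gSBW, gSBU, gSAD, gSAW, gSAU. Columns: qa, qb, qe, ra, rb, re.
{fEBD} → row (0,1) (0,1) (0,1) (8,4) (8,4) (8,4)
{fEBW} → row (2,6) (2,6) (2,6) (8,4) (8,4) (8,4)
{fEBU} → row (5,4) (5,4) (5,4) (8,4) (8,4) (8,4)
{fEAD, fEAW, fEAU} → row (6,1) (8,4) (2,1) (8,4) (8,4) (8,4)
{fSBD, fSBW, fSBU, fSAD, fSAW, fSAU} → row (6,0) (6,0) (6,0) (6,0) (6,0) (6,0)
{gEBD, gEBW, gEBU, gEAD, gEAW, gEAU, gSBD, gSBW, gSBU, gSAD, gSAW, gSAU} → row (7,1) (7,1) (7,1) (7,1) (7,1) (7,1)
That's 6 distinct rows out of 24 strategies.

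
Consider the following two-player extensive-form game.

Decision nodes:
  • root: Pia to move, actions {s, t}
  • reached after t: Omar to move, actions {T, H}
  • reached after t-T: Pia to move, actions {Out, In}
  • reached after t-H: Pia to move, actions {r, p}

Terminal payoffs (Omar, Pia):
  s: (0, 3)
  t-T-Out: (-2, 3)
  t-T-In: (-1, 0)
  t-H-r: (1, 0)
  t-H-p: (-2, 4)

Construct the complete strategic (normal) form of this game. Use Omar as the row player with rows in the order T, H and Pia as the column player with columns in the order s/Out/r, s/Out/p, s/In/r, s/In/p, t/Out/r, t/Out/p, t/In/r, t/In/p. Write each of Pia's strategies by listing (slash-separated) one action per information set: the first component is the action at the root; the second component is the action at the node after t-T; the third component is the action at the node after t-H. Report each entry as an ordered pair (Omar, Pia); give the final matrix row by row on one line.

T: (0,3) (0,3) (0,3) (0,3) (-2,3) (-2,3) (-1,0) (-1,0) | H: (0,3) (0,3) (0,3) (0,3) (1,0) (-2,4) (1,0) (-2,4)

      s/Out/r  s/Out/p   s/In/r   s/In/p  t/Out/r  t/Out/p   t/In/r   t/In/p
   T    (0,3)    (0,3)    (0,3)    (0,3)   (-2,3)   (-2,3)   (-1,0)   (-1,0)
   H    (0,3)    (0,3)    (0,3)    (0,3)    (1,0)   (-2,4)    (1,0)   (-2,4)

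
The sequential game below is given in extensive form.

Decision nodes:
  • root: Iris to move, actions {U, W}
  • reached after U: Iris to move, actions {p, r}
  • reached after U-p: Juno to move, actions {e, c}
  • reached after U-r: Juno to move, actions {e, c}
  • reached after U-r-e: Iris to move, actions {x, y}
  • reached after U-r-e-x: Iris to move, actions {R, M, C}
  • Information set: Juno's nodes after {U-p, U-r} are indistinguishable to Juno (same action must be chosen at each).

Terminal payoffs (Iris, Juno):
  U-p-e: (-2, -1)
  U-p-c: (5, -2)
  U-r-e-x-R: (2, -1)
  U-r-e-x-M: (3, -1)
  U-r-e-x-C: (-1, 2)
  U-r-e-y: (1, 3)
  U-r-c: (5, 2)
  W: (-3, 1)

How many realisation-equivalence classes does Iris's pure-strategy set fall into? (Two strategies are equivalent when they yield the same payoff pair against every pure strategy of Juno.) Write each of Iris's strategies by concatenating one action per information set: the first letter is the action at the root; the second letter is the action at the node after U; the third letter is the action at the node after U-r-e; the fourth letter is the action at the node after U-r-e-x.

Iris has 24 pure strategies: UpxR, UpxM, UpxC, UpyR, UpyM, UpyC, UrxR, UrxM, UrxC, UryR, UryM, UryC, WpxR, WpxM, WpxC, WpyR, WpyM, WpyC, WrxR, WrxM, WrxC, WryR, WryM, WryC. Columns: e, c.
{UpxR, UpxM, UpxC, UpyR, UpyM, UpyC} → row (-2,-1) (5,-2)
{UrxR} → row (2,-1) (5,2)
{UrxM} → row (3,-1) (5,2)
{UrxC} → row (-1,2) (5,2)
{UryR, UryM, UryC} → row (1,3) (5,2)
{WpxR, WpxM, WpxC, WpyR, WpyM, WpyC, WrxR, WrxM, WrxC, WryR, WryM, WryC} → row (-3,1) (-3,1)
That's 6 distinct rows out of 24 strategies.

6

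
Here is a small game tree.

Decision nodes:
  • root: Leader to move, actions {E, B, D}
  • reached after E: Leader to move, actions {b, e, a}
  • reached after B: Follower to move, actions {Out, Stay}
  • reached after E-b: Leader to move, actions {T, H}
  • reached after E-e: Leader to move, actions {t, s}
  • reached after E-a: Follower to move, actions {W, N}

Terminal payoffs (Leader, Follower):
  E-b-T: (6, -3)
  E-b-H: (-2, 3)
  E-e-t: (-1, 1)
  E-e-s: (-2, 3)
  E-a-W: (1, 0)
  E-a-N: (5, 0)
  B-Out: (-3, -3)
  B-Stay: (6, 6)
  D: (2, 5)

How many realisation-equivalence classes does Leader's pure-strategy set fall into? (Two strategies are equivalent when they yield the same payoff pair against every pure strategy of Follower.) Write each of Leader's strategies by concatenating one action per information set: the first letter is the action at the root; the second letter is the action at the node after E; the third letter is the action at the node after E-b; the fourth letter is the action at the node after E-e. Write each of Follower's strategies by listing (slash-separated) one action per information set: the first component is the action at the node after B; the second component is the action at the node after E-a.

6

Leader has 36 pure strategies: EbTt, EbTs, EbHt, EbHs, EeTt, EeTs, EeHt, EeHs, EaTt, EaTs, EaHt, EaHs, BbTt, BbTs, BbHt, BbHs, BeTt, BeTs, BeHt, BeHs, BaTt, BaTs, BaHt, BaHs, DbTt, DbTs, DbHt, DbHs, DeTt, DeTs, DeHt, DeHs, DaTt, DaTs, DaHt, DaHs. Columns: Out/W, Out/N, Stay/W, Stay/N.
{EbTt, EbTs} → row (6,-3) (6,-3) (6,-3) (6,-3)
{EbHt, EbHs, EeTs, EeHs} → row (-2,3) (-2,3) (-2,3) (-2,3)
{EeTt, EeHt} → row (-1,1) (-1,1) (-1,1) (-1,1)
{EaTt, EaTs, EaHt, EaHs} → row (1,0) (5,0) (1,0) (5,0)
{BbTt, BbTs, BbHt, BbHs, BeTt, BeTs, BeHt, BeHs, BaTt, BaTs, BaHt, BaHs} → row (-3,-3) (-3,-3) (6,6) (6,6)
{DbTt, DbTs, DbHt, DbHs, DeTt, DeTs, DeHt, DeHs, DaTt, DaTs, DaHt, DaHs} → row (2,5) (2,5) (2,5) (2,5)
That's 6 distinct rows out of 36 strategies.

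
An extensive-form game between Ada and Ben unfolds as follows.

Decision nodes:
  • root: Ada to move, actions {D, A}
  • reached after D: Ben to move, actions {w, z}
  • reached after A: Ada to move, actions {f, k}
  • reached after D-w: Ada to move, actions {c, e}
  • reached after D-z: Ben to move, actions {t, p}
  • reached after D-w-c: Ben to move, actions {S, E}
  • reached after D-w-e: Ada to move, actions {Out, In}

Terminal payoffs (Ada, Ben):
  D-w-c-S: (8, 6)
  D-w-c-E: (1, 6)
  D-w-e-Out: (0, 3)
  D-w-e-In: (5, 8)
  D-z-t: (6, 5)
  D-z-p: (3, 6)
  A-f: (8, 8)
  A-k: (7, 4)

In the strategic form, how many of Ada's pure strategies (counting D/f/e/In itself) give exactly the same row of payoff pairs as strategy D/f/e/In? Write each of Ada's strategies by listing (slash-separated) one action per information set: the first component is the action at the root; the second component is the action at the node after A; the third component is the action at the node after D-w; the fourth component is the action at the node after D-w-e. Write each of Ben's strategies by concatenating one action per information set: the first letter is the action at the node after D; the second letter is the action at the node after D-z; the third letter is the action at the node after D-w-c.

2

Row for D/f/e/In (columns wtS, wtE, wpS, wpE, ztS, ztE, zpS, zpE): (5,8) (5,8) (5,8) (5,8) (6,5) (6,5) (3,6) (3,6).
Under D/f/e/In, Ada's choice at the node after A can never be reached regardless of what Ben does, so varying those choices leaves every outcome unchanged.
Holding the reachable choices fixed and varying the unreachable one freely already gives 2 equivalent strategies.
No other strategy reproduces this row, so those 2 are the full class: D/f/e/In, D/k/e/In.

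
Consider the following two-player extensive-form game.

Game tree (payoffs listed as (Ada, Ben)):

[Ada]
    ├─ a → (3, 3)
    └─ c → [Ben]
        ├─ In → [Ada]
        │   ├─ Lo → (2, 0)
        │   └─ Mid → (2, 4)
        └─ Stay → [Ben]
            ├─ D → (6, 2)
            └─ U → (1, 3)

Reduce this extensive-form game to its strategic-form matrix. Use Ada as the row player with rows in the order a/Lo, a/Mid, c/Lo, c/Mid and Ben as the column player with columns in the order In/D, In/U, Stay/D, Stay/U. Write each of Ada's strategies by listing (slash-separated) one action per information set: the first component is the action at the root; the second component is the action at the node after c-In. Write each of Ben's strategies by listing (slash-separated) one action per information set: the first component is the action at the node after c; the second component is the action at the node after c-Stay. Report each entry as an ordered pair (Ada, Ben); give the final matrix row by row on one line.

a/Lo: (3,3) (3,3) (3,3) (3,3) | a/Mid: (3,3) (3,3) (3,3) (3,3) | c/Lo: (2,0) (2,0) (6,2) (1,3) | c/Mid: (2,4) (2,4) (6,2) (1,3)

Row a/Lo: In/D→(3,3), In/U→(3,3), Stay/D→(3,3), Stay/U→(3,3)
Row a/Mid: In/D→(3,3), In/U→(3,3), Stay/D→(3,3), Stay/U→(3,3)
Row c/Lo: In/D→(2,0), In/U→(2,0), Stay/D→(6,2), Stay/U→(1,3)
Row c/Mid: In/D→(2,4), In/U→(2,4), Stay/D→(6,2), Stay/U→(1,3)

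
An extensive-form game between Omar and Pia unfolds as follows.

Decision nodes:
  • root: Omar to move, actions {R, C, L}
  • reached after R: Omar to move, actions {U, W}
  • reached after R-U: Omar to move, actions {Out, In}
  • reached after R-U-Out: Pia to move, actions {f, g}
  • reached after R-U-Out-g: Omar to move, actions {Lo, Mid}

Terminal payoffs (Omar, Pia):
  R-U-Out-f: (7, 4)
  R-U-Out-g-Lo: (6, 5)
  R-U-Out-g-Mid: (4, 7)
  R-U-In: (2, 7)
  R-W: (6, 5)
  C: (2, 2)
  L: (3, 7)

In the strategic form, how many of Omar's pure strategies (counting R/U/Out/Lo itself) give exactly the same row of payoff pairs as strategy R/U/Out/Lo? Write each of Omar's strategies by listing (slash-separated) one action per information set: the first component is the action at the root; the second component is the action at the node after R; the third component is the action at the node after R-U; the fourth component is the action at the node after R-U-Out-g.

1

Row for R/U/Out/Lo (columns f, g): (7,4) (6,5).
Every one of Omar's information sets is on the play path for some reply by Pia when Omar follows R/U/Out/Lo.
Changing the action at any of them therefore changes at least one column, so only R/U/Out/Lo itself gives this row.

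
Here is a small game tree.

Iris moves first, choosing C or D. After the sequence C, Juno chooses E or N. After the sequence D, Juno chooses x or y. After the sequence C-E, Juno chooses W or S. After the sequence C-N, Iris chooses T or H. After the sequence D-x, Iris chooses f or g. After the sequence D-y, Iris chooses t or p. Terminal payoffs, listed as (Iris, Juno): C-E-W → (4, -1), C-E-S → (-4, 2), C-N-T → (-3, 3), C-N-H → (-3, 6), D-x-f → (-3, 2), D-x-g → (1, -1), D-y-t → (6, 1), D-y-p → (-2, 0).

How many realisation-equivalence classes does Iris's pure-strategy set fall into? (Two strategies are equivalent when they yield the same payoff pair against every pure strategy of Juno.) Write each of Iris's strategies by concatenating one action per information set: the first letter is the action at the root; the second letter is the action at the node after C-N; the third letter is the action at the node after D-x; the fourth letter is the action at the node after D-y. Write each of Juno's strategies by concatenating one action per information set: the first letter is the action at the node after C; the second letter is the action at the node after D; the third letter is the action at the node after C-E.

Iris has 16 pure strategies: CTft, CTfp, CTgt, CTgp, CHft, CHfp, CHgt, CHgp, DTft, DTfp, DTgt, DTgp, DHft, DHfp, DHgt, DHgp. Columns: ExW, ExS, EyW, EyS, NxW, NxS, NyW, NyS.
{CTft, CTfp, CTgt, CTgp} → row (4,-1) (-4,2) (4,-1) (-4,2) (-3,3) (-3,3) (-3,3) (-3,3)
{CHft, CHfp, CHgt, CHgp} → row (4,-1) (-4,2) (4,-1) (-4,2) (-3,6) (-3,6) (-3,6) (-3,6)
{DTft, DHft} → row (-3,2) (-3,2) (6,1) (6,1) (-3,2) (-3,2) (6,1) (6,1)
{DTfp, DHfp} → row (-3,2) (-3,2) (-2,0) (-2,0) (-3,2) (-3,2) (-2,0) (-2,0)
{DTgt, DHgt} → row (1,-1) (1,-1) (6,1) (6,1) (1,-1) (1,-1) (6,1) (6,1)
{DTgp, DHgp} → row (1,-1) (1,-1) (-2,0) (-2,0) (1,-1) (1,-1) (-2,0) (-2,0)
That's 6 distinct rows out of 16 strategies.

6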